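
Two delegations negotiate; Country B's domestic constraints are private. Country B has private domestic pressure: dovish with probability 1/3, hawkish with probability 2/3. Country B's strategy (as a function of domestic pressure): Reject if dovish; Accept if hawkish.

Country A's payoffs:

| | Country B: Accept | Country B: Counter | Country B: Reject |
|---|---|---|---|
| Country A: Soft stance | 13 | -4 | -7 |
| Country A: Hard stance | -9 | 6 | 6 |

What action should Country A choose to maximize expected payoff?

E[Soft stance] = 1/3·(-7) + 2/3·(13) = 19/3
E[Hard stance] = 1/3·(6) + 2/3·(-9) = -4
Best response: Soft stance (19/3 is the largest).

Soft stance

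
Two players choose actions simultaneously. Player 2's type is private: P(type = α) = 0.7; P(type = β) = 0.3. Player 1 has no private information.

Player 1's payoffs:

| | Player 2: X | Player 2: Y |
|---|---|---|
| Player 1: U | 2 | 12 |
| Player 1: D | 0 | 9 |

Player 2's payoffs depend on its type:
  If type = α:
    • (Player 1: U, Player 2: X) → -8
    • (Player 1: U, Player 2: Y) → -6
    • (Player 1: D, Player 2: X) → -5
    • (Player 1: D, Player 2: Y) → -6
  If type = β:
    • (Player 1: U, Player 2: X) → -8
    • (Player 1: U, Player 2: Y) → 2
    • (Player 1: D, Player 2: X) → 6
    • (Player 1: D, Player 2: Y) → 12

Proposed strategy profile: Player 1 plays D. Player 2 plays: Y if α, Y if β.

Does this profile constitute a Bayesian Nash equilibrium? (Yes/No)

A profile is a BNE iff every type of every player is best-responding given beliefs about the other side.
Player 1 plays D: E[D] = 0.7·(9) + 0.3·(9) = 9; E[U] = 12. Not best-responding. ✗
Player 2 (type α), facing D: X gives -5, Y gives -6. Proposed Y is not best — profitable deviation exists. ✗
Player 2 (type β), facing D: X gives 6, Y gives 12. Proposed Y is best. ✓

No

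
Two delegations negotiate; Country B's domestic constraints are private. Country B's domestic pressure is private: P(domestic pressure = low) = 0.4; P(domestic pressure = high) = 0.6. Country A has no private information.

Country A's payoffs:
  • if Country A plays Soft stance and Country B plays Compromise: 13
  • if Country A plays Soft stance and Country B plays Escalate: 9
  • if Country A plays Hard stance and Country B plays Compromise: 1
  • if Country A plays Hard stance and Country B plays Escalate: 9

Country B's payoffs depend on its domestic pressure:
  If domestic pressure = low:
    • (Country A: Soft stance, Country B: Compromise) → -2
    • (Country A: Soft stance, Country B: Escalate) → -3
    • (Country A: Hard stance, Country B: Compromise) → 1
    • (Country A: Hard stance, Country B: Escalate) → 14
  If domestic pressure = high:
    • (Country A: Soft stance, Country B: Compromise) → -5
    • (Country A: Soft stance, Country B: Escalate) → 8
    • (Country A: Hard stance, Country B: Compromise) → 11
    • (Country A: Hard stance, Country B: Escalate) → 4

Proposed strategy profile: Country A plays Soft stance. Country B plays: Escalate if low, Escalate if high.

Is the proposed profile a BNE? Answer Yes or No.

A profile is a BNE iff every type of every player is best-responding given beliefs about the other side.
Country A plays Soft stance: E[Soft stance] = 0.4·(9) + 0.6·(9) = 9; E[Hard stance] = 9. Best-responding. ✓
Country B (domestic pressure low), facing Soft stance: Compromise gives -2, Escalate gives -3. Proposed Escalate is not best — profitable deviation exists. ✗
Country B (domestic pressure high), facing Soft stance: Compromise gives -5, Escalate gives 8. Proposed Escalate is best. ✓

No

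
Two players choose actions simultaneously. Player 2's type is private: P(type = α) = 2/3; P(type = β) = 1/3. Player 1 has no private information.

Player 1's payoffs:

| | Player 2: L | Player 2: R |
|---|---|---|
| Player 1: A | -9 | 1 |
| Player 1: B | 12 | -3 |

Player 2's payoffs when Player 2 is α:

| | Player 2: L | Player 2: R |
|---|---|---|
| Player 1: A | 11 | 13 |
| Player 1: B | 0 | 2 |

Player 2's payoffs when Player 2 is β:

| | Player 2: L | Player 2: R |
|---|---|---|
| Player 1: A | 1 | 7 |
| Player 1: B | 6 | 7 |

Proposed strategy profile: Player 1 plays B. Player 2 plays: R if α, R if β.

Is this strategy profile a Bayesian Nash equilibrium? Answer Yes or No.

No

A profile is a BNE iff every type of every player is best-responding given beliefs about the other side.
Player 1 plays B: E[B] = 2/3·(-3) + 1/3·(-3) = -3; E[A] = 1. Not best-responding. ✗
Player 2 (type α), facing B: L gives 0, R gives 2. Proposed R is best. ✓
Player 2 (type β), facing B: L gives 6, R gives 7. Proposed R is best. ✓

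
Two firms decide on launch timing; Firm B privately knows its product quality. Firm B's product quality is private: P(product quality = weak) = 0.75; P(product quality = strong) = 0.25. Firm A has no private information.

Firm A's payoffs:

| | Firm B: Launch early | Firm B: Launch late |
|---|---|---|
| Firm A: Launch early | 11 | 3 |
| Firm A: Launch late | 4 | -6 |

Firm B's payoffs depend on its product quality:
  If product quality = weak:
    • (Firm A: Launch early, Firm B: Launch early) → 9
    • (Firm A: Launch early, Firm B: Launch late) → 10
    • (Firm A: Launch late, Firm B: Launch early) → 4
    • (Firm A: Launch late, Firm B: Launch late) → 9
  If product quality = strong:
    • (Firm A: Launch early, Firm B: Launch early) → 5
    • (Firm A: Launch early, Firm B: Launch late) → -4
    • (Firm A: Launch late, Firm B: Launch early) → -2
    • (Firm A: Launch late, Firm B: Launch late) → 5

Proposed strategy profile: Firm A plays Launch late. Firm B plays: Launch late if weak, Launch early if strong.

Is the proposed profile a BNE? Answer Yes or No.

No

Firm A plays Launch late: E[Launch late] = 0.75·(-6) + 0.25·(4) = -3.5; E[Launch early] = 5. Not best-responding. ✗
Firm B (product quality weak), facing Launch late: Launch early gives 4, Launch late gives 9. Proposed Launch late is best. ✓
Firm B (product quality strong), facing Launch late: Launch early gives -2, Launch late gives 5. Proposed Launch early is not best — profitable deviation exists. ✗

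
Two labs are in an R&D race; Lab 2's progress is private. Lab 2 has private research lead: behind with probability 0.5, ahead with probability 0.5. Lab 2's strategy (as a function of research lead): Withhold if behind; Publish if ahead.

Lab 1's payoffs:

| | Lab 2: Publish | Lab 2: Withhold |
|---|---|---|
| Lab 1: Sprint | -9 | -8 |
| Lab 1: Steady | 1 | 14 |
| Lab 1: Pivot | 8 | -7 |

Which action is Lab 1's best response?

E[Sprint] = 0.5·(-8) + 0.5·(-9) = -8.5
E[Steady] = 0.5·(14) + 0.5·(1) = 7.5
E[Pivot] = 0.5·(-7) + 0.5·(8) = 0.5
Best response: Steady (7.5 is the largest).

Steady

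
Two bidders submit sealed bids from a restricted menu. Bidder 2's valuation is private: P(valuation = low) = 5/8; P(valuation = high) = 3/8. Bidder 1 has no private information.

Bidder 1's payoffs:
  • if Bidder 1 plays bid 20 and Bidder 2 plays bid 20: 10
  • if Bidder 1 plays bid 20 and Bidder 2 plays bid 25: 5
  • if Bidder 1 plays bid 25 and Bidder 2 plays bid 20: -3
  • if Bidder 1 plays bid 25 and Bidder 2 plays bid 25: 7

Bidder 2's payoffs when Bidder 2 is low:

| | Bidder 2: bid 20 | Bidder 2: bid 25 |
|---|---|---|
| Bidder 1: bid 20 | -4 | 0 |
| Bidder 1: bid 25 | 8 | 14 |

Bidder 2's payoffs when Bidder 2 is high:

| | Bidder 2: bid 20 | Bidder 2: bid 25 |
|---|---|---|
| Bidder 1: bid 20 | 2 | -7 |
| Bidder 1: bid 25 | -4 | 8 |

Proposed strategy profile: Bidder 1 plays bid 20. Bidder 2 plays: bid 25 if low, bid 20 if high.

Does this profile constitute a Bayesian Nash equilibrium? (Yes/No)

A profile is a BNE iff every type of every player is best-responding given beliefs about the other side.
Bidder 1 plays bid 20: E[bid 20] = 5/8·(5) + 3/8·(10) = 55/8; E[bid 25] = 13/4. Best-responding. ✓
Bidder 2 (valuation low), facing bid 20: bid 20 gives -4, bid 25 gives 0. Proposed bid 25 is best. ✓
Bidder 2 (valuation high), facing bid 20: bid 20 gives 2, bid 25 gives -7. Proposed bid 20 is best. ✓

Yes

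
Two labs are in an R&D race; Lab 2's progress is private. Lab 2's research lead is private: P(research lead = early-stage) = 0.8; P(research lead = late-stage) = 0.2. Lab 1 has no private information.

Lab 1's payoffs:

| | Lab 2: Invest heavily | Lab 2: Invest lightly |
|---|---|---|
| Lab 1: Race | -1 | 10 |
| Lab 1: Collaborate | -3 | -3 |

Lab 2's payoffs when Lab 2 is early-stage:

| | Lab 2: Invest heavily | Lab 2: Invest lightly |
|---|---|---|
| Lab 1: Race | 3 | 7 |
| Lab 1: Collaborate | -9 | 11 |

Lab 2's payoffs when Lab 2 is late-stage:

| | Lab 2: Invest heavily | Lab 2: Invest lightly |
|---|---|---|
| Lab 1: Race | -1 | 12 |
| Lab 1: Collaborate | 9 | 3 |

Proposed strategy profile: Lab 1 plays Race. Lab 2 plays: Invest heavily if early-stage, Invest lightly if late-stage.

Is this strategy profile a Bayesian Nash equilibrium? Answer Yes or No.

Lab 1 plays Race: E[Race] = 0.8·(-1) + 0.2·(10) = 1.2; E[Collaborate] = -3. Best-responding. ✓
Lab 2 (research lead early-stage), facing Race: Invest heavily gives 3, Invest lightly gives 7. Proposed Invest heavily is not best — profitable deviation exists. ✗
Lab 2 (research lead late-stage), facing Race: Invest heavily gives -1, Invest lightly gives 12. Proposed Invest lightly is best. ✓

No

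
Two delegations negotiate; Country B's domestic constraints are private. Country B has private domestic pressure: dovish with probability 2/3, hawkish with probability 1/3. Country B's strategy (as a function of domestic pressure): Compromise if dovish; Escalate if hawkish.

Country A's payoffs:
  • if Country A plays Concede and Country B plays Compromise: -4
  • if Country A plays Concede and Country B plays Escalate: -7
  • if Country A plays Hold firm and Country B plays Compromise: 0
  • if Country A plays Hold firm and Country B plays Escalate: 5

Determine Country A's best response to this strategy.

E[Concede] = 2/3·(-4) + 1/3·(-7) = -5
E[Hold firm] = 2/3·(0) + 1/3·(5) = 5/3
Best response: Hold firm (5/3 is the largest).

Hold firm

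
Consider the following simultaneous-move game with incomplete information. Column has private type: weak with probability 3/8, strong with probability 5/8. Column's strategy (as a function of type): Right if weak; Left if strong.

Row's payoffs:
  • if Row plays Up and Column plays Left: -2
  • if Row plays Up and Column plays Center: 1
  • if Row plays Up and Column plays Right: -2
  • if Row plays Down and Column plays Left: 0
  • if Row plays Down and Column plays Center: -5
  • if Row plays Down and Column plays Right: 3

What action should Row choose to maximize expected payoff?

Compute Row's expected payoff for each action, taking the expectation over Column's type.
E[Up] = 3/8·(-2) + 5/8·(-2) = -2
E[Down] = 3/8·(3) + 5/8·(0) = 9/8
Best response: Down (9/8 is the largest).

Down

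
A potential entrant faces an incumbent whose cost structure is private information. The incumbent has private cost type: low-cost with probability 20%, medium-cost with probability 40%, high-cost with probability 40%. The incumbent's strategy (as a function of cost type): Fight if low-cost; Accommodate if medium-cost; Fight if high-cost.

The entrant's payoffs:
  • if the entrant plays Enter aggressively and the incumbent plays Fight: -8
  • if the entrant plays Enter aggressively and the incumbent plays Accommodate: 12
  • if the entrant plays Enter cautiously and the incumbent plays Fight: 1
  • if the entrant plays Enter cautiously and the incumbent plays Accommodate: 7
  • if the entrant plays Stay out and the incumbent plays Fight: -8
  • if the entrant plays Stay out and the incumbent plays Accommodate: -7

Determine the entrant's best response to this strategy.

Compute the entrant's expected payoff for each action, taking the expectation over the incumbent's type.
E[Enter aggressively] = 0.2·(-8) + 0.4·(12) + 0.4·(-8) = 0
E[Enter cautiously] = 0.2·(1) + 0.4·(7) + 0.4·(1) = 3.4
E[Stay out] = 0.2·(-8) + 0.4·(-7) + 0.4·(-8) = -7.6
Best response: Enter cautiously (3.4 is the largest).

Enter cautiously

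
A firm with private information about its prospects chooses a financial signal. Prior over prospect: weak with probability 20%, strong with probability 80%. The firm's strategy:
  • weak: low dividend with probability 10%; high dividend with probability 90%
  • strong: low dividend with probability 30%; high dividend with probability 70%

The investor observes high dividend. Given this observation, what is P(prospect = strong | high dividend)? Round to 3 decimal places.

P(high dividend) = 0.2·0.9 + 0.8·0.7 = 0.74
P(strong | high dividend) = (0.8·0.7) / 0.74 = 0.56 / 0.74 = 0.756757

0.757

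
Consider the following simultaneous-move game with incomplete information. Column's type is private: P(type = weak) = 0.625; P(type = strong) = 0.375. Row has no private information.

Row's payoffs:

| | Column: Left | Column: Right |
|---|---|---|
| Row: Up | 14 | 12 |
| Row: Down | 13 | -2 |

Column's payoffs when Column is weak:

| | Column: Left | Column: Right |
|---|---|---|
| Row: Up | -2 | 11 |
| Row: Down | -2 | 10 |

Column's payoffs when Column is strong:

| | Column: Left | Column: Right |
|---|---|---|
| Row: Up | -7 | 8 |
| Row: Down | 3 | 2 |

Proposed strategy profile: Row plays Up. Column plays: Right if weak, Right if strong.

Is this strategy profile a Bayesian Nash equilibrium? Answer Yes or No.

Row plays Up: E[Up] = 0.625·(12) + 0.375·(12) = 12; E[Down] = -2. Best-responding. ✓
Column (type weak), facing Up: Left gives -2, Right gives 11. Proposed Right is best. ✓
Column (type strong), facing Up: Left gives -7, Right gives 8. Proposed Right is best. ✓

Yes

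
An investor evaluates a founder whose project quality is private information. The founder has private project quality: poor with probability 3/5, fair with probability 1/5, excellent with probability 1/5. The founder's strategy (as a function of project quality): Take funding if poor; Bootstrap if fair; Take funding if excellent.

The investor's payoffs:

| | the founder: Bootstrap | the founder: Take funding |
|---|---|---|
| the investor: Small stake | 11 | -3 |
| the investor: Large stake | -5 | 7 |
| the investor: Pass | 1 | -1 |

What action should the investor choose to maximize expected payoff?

Large stake

Compute the investor's expected payoff for each action, taking the expectation over the founder's type.
E[Small stake] = 3/5·(-3) + 1/5·(11) + 1/5·(-3) = -1/5
E[Large stake] = 3/5·(7) + 1/5·(-5) + 1/5·(7) = 23/5
E[Pass] = 3/5·(-1) + 1/5·(1) + 1/5·(-1) = -3/5
Best response: Large stake (23/5 is the largest).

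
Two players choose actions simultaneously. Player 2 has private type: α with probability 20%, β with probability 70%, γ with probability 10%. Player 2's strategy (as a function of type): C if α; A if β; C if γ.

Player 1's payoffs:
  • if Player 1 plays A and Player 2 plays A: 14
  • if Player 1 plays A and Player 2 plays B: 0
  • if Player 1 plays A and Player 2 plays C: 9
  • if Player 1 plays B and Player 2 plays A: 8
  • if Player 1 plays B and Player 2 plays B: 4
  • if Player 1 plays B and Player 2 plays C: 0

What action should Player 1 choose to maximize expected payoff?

E[A] = 0.2·(9) + 0.7·(14) + 0.1·(9) = 12.5
E[B] = 0.2·(0) + 0.7·(8) + 0.1·(0) = 5.6
Best response: A (12.5 is the largest).

A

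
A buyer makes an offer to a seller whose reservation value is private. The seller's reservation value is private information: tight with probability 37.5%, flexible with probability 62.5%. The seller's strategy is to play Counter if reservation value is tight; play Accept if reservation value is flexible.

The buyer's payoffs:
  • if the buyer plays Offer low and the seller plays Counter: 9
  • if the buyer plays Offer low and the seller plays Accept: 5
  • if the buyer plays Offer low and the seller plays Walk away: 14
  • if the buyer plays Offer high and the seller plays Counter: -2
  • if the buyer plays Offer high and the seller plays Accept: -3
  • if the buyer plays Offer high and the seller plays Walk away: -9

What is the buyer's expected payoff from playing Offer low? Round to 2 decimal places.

Take the expectation over the seller's reservation value, weighting each type's action by its prior probability.
E[Offer low] = 0.375·9 + 0.625·5 = 3.375 + 3.125 = 6.5

6.50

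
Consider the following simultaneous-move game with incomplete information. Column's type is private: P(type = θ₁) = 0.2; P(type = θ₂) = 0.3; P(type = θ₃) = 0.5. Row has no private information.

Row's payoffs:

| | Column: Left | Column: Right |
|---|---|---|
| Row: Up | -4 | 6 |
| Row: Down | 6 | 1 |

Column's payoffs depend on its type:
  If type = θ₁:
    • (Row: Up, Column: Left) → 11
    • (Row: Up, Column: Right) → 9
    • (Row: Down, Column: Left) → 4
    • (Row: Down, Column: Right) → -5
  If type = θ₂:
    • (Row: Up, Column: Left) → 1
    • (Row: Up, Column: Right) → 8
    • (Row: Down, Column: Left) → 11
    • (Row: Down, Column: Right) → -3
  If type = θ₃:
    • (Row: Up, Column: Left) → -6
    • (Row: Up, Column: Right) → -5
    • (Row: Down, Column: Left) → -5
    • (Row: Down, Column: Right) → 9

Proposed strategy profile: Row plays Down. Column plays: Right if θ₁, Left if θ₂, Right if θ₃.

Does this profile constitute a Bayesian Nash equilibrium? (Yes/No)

No

Row plays Down: E[Down] = 0.2·(1) + 0.3·(6) + 0.5·(1) = 2.5; E[Up] = 3. Not best-responding. ✗
Column (type θ₁), facing Down: Left gives 4, Right gives -5. Proposed Right is not best — profitable deviation exists. ✗
Column (type θ₂), facing Down: Left gives 11, Right gives -3. Proposed Left is best. ✓
Column (type θ₃), facing Down: Left gives -5, Right gives 9. Proposed Right is best. ✓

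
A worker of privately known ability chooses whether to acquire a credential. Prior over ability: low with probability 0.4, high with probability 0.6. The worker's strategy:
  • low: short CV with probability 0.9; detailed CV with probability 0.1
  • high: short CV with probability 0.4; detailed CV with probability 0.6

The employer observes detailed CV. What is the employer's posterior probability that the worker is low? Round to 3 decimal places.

P(detailed CV) = 0.4·0.1 + 0.6·0.6 = 0.4
P(low | detailed CV) = (0.4·0.1) / 0.4 = 0.04 / 0.4 = 0.1

0.100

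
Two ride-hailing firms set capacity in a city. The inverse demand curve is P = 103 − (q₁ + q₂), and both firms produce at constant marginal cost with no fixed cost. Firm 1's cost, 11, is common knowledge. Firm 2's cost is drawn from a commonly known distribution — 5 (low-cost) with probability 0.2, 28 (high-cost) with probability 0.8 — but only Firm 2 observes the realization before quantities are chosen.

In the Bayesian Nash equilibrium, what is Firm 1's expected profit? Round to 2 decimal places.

Firm 2 with cost c maximizes (103 − (q₁+q₂) − c)·q₂, giving q₂(c) = (103 − c − q₁)/2.
E[c₂] = 0.2·5 + 0.8·28 = 23.4
Firm 1's FOC against E[q₂] yields q₁ = (103 − 2·11 + E[c₂])/3 = (103 − 22 + 23.4)/3 = 34.8.
E[P] = 103 − (q₁ + E[q₂]) = 45.8; Firm 1's expected profit = (E[P] − 11)·q₁ = (45.8 − 11)·34.8 = 1211.04.

1211.04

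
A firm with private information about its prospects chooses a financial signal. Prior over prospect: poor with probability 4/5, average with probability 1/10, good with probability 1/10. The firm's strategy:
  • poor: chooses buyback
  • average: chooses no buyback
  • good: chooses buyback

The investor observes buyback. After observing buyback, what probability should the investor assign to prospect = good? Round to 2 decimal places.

P(buyback) = (4/5)·1 + (1/10)·0 + (1/10)·1 = 9/10
P(good | buyback) = ((1/10)·1) / (9/10) = (1/10) / (9/10) = 1/9

0.11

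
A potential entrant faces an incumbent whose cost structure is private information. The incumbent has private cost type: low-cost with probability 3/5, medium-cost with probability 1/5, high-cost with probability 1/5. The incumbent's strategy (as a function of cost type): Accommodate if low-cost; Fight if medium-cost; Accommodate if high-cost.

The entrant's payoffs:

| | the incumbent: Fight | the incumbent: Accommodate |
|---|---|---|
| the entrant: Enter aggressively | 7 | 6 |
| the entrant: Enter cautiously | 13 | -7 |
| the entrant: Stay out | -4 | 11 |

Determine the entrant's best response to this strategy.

E[Enter aggressively] = 3/5·(6) + 1/5·(7) + 1/5·(6) = 31/5
E[Enter cautiously] = 3/5·(-7) + 1/5·(13) + 1/5·(-7) = -3
E[Stay out] = 3/5·(11) + 1/5·(-4) + 1/5·(11) = 8
Best response: Stay out (8 is the largest).

Stay out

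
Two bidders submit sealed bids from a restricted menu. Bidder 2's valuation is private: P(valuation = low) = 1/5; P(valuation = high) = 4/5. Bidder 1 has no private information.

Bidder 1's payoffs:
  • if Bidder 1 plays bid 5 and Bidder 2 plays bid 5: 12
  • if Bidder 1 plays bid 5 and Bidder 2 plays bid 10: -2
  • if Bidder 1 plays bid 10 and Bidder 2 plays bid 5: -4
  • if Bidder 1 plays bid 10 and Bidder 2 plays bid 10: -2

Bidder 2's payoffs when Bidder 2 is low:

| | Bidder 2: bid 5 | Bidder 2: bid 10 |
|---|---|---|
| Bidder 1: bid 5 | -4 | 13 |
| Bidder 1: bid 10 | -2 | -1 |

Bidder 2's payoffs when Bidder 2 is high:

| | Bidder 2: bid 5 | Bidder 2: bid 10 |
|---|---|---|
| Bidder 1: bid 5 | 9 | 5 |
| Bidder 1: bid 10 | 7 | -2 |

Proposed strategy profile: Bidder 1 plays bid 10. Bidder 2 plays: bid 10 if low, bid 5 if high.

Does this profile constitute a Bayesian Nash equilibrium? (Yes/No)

No

Bidder 1 plays bid 10: E[bid 10] = 1/5·(-2) + 4/5·(-4) = -18/5; E[bid 5] = 46/5. Not best-responding. ✗
Bidder 2 (valuation low), facing bid 10: bid 5 gives -2, bid 10 gives -1. Proposed bid 10 is best. ✓
Bidder 2 (valuation high), facing bid 10: bid 5 gives 7, bid 10 gives -2. Proposed bid 5 is best. ✓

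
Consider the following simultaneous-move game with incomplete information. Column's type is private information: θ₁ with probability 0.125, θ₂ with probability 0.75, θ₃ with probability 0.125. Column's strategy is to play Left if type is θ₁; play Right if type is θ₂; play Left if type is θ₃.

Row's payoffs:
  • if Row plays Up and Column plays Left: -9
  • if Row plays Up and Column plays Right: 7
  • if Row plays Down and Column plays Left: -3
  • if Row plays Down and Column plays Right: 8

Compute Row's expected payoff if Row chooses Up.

3

E[Up] = 0.125·(-9) + 0.75·7 + 0.125·(-9) = (-1.125) + 5.25 + (-1.125) = 3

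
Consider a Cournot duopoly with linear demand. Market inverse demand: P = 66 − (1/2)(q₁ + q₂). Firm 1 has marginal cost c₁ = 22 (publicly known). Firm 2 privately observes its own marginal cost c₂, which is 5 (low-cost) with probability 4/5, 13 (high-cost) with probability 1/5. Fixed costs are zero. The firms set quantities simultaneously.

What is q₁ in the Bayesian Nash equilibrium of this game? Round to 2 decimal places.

Each type of Firm 2 best-responds to q₁; Firm 1 best-responds to the expected q₂ over Firm 2's types.
Firm 2 with cost c maximizes (66 − (1/2)(q₁+q₂) − c)·q₂, giving q₂(c) = (66 − c − (1/2)q₁).
E[c₂] = 4/5·5 + 1/5·13 = 6.6
Firm 1's FOC against E[q₂] yields q₁ = (66 − 2·22 + E[c₂])/(3/2) = (66 − 44 + 6.6)/(3/2) = 19.0667.

19.07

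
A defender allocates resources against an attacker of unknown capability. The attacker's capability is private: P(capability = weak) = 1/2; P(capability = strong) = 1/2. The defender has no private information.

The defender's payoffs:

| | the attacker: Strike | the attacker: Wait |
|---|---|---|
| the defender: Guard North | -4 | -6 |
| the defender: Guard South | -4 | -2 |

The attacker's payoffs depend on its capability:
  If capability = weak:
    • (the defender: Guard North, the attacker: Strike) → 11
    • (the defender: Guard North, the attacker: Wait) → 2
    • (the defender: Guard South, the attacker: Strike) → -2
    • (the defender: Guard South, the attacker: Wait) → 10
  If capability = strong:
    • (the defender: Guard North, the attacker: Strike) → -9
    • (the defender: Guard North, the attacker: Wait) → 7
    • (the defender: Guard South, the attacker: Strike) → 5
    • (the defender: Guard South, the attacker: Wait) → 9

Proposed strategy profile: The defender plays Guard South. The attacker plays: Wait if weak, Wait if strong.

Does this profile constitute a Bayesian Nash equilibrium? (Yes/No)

The defender plays Guard South: E[Guard South] = 1/2·(-2) + 1/2·(-2) = -2; E[Guard North] = -6. Best-responding. ✓
The attacker (capability weak), facing Guard South: Strike gives -2, Wait gives 10. Proposed Wait is best. ✓
The attacker (capability strong), facing Guard South: Strike gives 5, Wait gives 9. Proposed Wait is best. ✓

Yes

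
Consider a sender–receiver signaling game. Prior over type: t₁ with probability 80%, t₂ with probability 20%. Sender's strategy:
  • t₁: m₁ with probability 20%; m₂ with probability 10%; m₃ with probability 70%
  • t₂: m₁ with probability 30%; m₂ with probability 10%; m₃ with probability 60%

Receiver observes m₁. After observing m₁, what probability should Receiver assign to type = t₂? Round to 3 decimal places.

0.273

Apply Bayes' rule using the sender's strategy as the likelihood.
P(m₁) = 0.8·0.2 + 0.2·0.3 = 0.22
P(t₂ | m₁) = (0.2·0.3) / 0.22 = 0.06 / 0.22 = 0.272727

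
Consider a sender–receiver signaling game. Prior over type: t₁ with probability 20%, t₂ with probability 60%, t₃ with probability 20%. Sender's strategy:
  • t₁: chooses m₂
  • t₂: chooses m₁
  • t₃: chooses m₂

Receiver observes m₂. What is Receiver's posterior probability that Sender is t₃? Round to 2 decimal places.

0.50

Apply Bayes' rule using the sender's strategy as the likelihood.
P(m₂) = 0.2·1 + 0.6·0 + 0.2·1 = 0.4
P(t₃ | m₂) = (0.2·1) / 0.4 = 0.2 / 0.4 = 0.5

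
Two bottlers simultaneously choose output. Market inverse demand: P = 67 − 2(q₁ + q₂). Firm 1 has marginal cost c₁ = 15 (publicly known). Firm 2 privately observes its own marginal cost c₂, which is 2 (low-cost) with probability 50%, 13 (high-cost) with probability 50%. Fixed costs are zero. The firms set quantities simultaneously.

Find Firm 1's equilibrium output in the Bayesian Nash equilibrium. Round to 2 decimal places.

Type-c best response for Firm 2: q₂(c) = (67 − c)/4 − q₁/2.
Firm 1 maximizes expected profit; its first-order condition is 67 − 4q₁ − 2E[q₂] − 15 = 0.
Substituting E[q₂] and solving: E[c₂] = 7.5, so q₁ = (67 − 2·15 + 7.5)/6 = 7.41667.

7.42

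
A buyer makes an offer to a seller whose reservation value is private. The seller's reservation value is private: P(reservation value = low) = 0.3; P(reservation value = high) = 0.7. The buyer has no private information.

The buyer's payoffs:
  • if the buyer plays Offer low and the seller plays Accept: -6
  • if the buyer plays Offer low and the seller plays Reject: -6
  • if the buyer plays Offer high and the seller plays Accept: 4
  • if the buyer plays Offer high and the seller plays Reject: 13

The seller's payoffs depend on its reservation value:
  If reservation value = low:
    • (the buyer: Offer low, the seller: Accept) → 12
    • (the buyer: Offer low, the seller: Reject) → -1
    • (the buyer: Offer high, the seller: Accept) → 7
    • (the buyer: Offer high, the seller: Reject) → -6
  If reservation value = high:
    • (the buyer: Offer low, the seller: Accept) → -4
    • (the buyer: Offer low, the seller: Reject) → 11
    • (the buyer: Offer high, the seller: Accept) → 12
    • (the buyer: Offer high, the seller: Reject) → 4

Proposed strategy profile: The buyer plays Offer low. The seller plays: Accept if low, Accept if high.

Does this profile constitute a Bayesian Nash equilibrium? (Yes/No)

A profile is a BNE iff every type of every player is best-responding given beliefs about the other side.
The buyer plays Offer low: E[Offer low] = 0.3·(-6) + 0.7·(-6) = -6; E[Offer high] = 4. Not best-responding. ✗
The seller (reservation value low), facing Offer low: Accept gives 12, Reject gives -1. Proposed Accept is best. ✓
The seller (reservation value high), facing Offer low: Accept gives -4, Reject gives 11. Proposed Accept is not best — profitable deviation exists. ✗

No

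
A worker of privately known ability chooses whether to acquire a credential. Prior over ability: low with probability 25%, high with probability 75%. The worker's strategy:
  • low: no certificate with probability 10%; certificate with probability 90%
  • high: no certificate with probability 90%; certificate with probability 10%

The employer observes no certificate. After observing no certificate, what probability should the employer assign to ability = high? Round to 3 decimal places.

Apply Bayes' rule using the sender's strategy as the likelihood.
P(no certificate) = 0.25·0.1 + 0.75·0.9 = 0.7
P(high | no certificate) = (0.75·0.9) / 0.7 = 0.675 / 0.7 = 0.964286

0.964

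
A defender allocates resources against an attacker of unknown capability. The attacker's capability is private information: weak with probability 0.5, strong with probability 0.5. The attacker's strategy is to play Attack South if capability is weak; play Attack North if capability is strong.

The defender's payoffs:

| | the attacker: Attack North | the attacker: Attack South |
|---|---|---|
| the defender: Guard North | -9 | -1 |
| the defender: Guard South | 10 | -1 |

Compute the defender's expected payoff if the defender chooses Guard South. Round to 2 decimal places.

4.50

E[Guard South] = 0.5·(-1) + 0.5·10 = (-0.5) + 5 = 4.5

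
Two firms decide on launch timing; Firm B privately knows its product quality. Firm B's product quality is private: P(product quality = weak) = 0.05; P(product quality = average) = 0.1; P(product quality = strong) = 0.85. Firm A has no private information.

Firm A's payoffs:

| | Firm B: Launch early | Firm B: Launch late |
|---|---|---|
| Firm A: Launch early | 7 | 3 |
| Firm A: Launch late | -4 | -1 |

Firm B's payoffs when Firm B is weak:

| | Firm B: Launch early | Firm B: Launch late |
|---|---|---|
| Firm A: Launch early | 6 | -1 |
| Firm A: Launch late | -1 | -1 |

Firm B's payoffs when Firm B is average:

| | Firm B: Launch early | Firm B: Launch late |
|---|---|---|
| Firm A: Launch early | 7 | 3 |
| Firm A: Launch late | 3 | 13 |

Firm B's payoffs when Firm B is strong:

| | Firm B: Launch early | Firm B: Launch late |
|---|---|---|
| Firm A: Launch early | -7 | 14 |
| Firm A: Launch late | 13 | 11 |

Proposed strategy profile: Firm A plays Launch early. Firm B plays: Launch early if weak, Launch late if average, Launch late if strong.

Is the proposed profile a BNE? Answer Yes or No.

A profile is a BNE iff every type of every player is best-responding given beliefs about the other side.
Firm A plays Launch early: E[Launch early] = 0.05·(7) + 0.1·(3) + 0.85·(3) = 3.2; E[Launch late] = -1.15. Best-responding. ✓
Firm B (product quality weak), facing Launch early: Launch early gives 6, Launch late gives -1. Proposed Launch early is best. ✓
Firm B (product quality average), facing Launch early: Launch early gives 7, Launch late gives 3. Proposed Launch late is not best — profitable deviation exists. ✗
Firm B (product quality strong), facing Launch early: Launch early gives -7, Launch late gives 14. Proposed Launch late is best. ✓

No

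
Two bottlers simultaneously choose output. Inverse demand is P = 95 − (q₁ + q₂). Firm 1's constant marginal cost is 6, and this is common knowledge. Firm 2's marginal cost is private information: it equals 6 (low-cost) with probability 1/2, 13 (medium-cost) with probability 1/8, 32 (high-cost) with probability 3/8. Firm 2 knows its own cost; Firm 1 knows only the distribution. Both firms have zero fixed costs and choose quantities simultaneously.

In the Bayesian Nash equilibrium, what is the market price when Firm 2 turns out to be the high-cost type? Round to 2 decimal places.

46.90

Type-c best response for Firm 2: q₂(c) = (95 − c)/2 − q₁/2.
Firm 1 maximizes expected profit; its first-order condition is 95 − 2q₁ − E[q₂] − 6 = 0.
Substituting E[q₂] and solving: E[c₂] = 16.625, so q₁ = (95 − 2·6 + 16.625)/3 = 33.2083.
q₂(high-cost) = 14.8958, so P = 95 − (33.2083 + 14.8958) = 46.8958.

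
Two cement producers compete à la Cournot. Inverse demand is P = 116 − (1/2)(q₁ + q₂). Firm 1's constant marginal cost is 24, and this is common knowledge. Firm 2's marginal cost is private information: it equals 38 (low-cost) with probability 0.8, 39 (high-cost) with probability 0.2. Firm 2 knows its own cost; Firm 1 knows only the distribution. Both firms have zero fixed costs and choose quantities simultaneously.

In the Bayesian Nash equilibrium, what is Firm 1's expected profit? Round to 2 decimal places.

Firm 2 with cost c maximizes (116 − (1/2)(q₁+q₂) − c)·q₂, giving q₂(c) = (116 − c − (1/2)q₁).
E[c₂] = 0.8·38 + 0.2·39 = 38.2
Firm 1's FOC against E[q₂] yields q₁ = (116 − 2·24 + E[c₂])/(3/2) = (116 − 48 + 38.2)/(3/2) = 70.8.
E[P] = 116 − (1/2)·(q₁ + E[q₂]) = 59.4; Firm 1's expected profit = (E[P] − 24)·q₁ = (59.4 − 24)·70.8 = 2506.32.

2506.32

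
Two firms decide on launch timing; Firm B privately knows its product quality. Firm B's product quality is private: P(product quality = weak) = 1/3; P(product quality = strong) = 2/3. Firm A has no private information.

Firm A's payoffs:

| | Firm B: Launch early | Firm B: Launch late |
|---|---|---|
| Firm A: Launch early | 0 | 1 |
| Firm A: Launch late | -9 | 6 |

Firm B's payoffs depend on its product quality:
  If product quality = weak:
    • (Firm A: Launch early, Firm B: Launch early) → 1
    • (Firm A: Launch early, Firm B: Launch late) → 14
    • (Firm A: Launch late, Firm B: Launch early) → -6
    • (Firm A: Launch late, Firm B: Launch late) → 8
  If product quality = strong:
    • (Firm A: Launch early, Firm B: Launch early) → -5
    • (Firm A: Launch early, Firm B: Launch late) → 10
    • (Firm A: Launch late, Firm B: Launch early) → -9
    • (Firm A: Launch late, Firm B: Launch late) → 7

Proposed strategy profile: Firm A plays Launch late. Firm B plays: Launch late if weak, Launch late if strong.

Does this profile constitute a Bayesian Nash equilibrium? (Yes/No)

A profile is a BNE iff every type of every player is best-responding given beliefs about the other side.
Firm A plays Launch late: E[Launch late] = 1/3·(6) + 2/3·(6) = 6; E[Launch early] = 1. Best-responding. ✓
Firm B (product quality weak), facing Launch late: Launch early gives -6, Launch late gives 8. Proposed Launch late is best. ✓
Firm B (product quality strong), facing Launch late: Launch early gives -9, Launch late gives 7. Proposed Launch late is best. ✓

Yes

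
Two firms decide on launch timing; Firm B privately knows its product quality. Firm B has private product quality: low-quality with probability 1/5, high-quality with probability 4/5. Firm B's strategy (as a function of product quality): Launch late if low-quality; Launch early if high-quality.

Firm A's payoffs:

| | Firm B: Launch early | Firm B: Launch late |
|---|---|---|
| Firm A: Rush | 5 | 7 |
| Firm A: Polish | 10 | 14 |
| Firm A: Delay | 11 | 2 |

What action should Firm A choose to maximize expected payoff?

Compute Firm A's expected payoff for each action, taking the expectation over Firm B's type.
E[Rush] = 1/5·(7) + 4/5·(5) = 27/5
E[Polish] = 1/5·(14) + 4/5·(10) = 54/5
E[Delay] = 1/5·(2) + 4/5·(11) = 46/5
Best response: Polish (54/5 is the largest).

Polish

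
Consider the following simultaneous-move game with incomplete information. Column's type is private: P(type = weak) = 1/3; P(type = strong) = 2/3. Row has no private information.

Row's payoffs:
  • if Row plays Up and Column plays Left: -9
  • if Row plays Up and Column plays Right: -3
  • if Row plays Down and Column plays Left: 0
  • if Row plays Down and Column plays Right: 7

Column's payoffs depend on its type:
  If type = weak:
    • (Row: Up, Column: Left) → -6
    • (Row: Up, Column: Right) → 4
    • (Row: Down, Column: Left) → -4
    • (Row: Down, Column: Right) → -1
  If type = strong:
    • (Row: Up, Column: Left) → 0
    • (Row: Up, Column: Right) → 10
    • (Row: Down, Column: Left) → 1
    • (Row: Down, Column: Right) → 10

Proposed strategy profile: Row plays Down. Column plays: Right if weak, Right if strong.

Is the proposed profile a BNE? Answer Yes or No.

Yes

A profile is a BNE iff every type of every player is best-responding given beliefs about the other side.
Row plays Down: E[Down] = 1/3·(7) + 2/3·(7) = 7; E[Up] = -3. Best-responding. ✓
Column (type weak), facing Down: Left gives -4, Right gives -1. Proposed Right is best. ✓
Column (type strong), facing Down: Left gives 1, Right gives 10. Proposed Right is best. ✓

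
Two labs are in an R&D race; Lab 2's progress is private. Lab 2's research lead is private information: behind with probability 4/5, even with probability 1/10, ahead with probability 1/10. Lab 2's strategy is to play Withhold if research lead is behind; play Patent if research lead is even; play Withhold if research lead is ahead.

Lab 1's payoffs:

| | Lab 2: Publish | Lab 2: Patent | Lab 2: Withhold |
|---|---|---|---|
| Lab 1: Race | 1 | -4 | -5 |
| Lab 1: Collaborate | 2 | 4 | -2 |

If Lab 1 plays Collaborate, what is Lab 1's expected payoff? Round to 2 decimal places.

-1.40

E[Collaborate] = 4/5·(-2) + 1/10·4 + 1/10·(-2) = (-8/5) + 2/5 + (-1/5) = -7/5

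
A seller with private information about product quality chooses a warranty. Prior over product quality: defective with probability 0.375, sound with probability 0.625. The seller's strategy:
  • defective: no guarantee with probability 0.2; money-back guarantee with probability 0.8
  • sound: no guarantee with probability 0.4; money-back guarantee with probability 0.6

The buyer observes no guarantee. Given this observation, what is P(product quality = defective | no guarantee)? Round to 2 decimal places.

0.23

P(no guarantee) = 0.375·0.2 + 0.625·0.4 = 0.325
P(defective | no guarantee) = (0.375·0.2) / 0.325 = 0.075 / 0.325 = 0.230769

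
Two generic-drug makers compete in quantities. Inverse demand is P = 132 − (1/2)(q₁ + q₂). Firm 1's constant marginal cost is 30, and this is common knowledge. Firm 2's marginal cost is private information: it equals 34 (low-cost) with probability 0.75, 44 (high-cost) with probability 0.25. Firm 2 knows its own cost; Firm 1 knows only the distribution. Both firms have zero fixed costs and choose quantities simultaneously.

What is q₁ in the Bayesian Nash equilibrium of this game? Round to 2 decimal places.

72.33

Firm 2 with cost c maximizes (132 − (1/2)(q₁+q₂) − c)·q₂, giving q₂(c) = (132 − c − (1/2)q₁).
E[c₂] = 0.75·34 + 0.25·44 = 36.5
Firm 1's FOC against E[q₂] yields q₁ = (132 − 2·30 + E[c₂])/(3/2) = (132 − 60 + 36.5)/(3/2) = 72.3333.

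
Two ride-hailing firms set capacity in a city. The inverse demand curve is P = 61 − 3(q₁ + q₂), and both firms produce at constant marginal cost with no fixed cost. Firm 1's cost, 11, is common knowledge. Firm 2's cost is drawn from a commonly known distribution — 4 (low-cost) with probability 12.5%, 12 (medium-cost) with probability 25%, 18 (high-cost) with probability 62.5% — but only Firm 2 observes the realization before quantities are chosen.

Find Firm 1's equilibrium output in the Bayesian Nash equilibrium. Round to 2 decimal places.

5.97

Firm 2 with cost c maximizes (61 − 3(q₁+q₂) − c)·q₂, giving q₂(c) = (61 − c − 3q₁)/6.
E[c₂] = 0.125·4 + 0.25·12 + 0.625·18 = 14.75
Firm 1's FOC against E[q₂] yields q₁ = (61 − 2·11 + E[c₂])/9 = (61 − 22 + 14.75)/9 = 5.97222.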